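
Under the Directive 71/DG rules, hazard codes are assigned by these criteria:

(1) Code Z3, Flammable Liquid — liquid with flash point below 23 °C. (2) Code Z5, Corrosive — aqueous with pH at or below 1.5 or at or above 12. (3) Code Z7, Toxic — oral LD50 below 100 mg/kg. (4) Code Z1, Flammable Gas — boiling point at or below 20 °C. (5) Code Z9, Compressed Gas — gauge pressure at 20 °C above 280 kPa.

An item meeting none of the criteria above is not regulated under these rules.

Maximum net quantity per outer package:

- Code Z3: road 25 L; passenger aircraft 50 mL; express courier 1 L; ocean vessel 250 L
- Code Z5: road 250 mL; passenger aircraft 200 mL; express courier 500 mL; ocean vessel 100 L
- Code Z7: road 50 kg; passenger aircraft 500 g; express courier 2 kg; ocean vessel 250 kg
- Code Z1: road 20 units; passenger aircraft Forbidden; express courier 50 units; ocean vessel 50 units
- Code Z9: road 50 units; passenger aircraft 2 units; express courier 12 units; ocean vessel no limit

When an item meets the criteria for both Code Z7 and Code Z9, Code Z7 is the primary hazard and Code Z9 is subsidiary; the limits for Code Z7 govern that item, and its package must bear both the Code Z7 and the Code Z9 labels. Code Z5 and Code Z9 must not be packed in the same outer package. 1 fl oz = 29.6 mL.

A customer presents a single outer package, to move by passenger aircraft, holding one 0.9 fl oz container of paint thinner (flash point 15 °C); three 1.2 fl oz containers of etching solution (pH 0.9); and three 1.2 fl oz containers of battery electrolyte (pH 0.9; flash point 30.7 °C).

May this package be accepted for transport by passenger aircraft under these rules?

No

The paint thinner has flash point 15 °C, which is < 23 °C, so it is Code Z3 (Flammable Liquid).
The etching solution has pH 0.9, which is ≤ 1.5, so it is Code Z5 (Corrosive).
Battery electrolyte: pH 0.9 ≤ 1.5 → Code Z5 (Corrosive).
Code Z5 net quantity: (three 1.2 fl oz containers = 106.56 mL) + (three 1.2 fl oz containers = 106.56 mL) = 213.12 mL.
213.12 mL > 200 mL (passenger aircraft limit, Code Z5) — over the limit.
Code Z3 quantity: one 0.9 fl oz container = 26.64 mL.
That is within the Code Z3 passenger aircraft limit of 50 mL.
The segregation rule (Code Z5 with Code Z9) does not apply to Code Z5 with Code Z3.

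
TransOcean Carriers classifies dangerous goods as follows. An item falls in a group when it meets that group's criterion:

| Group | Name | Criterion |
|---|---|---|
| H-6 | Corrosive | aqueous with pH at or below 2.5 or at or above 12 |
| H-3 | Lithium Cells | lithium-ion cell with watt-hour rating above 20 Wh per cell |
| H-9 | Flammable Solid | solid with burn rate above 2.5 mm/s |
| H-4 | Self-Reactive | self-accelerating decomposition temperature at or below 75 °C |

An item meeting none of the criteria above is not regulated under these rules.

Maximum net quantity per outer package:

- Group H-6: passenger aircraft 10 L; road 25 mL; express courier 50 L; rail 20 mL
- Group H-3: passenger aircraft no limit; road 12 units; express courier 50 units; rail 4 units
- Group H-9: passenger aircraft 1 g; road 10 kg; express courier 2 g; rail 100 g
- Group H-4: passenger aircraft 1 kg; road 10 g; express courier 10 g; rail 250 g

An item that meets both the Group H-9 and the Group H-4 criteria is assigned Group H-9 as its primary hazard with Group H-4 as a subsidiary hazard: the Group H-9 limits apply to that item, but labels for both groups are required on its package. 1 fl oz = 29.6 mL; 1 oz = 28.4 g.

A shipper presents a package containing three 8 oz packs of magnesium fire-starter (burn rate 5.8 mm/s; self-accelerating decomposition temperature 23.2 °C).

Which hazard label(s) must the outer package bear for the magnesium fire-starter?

With burn rate 5.8 mm/s (> 2.5 mm/s), the magnesium fire-starter falls in Group H-9.
The magnesium fire-starter has self-accelerating decomposition temperature 23.2 °C, which is ≤ 75 °C, so it is Group H-4 (Self-Reactive).
By the precedence rule Group H-9 is primary and Group H-4 is subsidiary, and that rule requires both labels on the package.

Group H-4 and H-9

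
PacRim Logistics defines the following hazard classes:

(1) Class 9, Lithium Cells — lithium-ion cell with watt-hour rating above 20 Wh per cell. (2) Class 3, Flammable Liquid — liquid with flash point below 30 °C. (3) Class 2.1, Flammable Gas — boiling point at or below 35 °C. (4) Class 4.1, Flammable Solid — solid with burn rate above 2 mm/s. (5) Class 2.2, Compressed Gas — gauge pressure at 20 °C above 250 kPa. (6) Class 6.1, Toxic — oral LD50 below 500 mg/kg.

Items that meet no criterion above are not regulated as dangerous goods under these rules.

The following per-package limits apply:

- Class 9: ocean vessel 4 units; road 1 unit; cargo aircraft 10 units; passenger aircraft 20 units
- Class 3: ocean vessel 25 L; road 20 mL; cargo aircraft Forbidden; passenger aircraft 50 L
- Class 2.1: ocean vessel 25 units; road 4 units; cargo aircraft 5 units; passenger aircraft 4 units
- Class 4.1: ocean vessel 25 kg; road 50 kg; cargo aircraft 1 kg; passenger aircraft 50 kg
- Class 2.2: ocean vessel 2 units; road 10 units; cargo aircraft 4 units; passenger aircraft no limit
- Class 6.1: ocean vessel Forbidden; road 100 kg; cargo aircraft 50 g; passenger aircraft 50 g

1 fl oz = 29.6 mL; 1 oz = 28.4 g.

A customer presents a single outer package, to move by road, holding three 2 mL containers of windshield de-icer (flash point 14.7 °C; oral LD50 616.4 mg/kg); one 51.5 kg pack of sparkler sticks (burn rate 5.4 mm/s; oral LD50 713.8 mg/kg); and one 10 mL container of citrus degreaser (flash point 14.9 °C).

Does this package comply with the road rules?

The windshield de-icer has flash point 14.7 °C, which is < 30 °C, so it is Class 3 (Flammable Liquid).
The sparkler sticks have burn rate 5.4 mm/s, which is > 2 mm/s, so they are Class 4.1 (Flammable Solid).
Citrus degreaser: flash point 14.9 °C < 30 °C → Class 3 (Flammable Liquid).
Class 3 net quantity: (three 2 mL containers = 6 mL) + 10 mL = 16 mL.
16 mL ≤ 20 mL (road limit, Class 3) — within limit.
Class 4.1 quantity: 51.5 kg.
51.5 kg > 50 kg (road limit, Class 4.1) — over the limit.

No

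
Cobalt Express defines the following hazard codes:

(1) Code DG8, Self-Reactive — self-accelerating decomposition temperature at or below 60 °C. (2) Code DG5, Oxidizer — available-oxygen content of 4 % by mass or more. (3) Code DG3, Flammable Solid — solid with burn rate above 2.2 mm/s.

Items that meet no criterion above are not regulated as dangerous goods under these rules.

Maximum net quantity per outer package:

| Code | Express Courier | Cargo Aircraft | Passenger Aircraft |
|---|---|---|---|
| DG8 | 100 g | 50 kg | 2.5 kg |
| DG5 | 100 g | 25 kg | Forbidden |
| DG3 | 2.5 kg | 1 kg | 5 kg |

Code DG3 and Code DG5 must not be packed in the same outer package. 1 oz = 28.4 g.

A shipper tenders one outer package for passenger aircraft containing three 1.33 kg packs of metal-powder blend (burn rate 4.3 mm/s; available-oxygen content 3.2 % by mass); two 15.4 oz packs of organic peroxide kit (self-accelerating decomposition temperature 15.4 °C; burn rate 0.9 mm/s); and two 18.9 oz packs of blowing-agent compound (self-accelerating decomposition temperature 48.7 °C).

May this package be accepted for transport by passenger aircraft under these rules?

Yes

Metal-powder blend: burn rate 4.3 mm/s > 2.2 mm/s → Code DG3 (Flammable Solid).
The organic peroxide kit has self-accelerating decomposition temperature 15.4 °C, which is ≤ 60 °C, so it is Code DG8 (Self-Reactive).
With self-accelerating decomposition temperature 48.7 °C (≤ 60 °C), the blowing-agent compound falls in Code DG8.
Code DG3 quantity: three 1.33 kg packs = 3.99 kg.
That is within the Code DG3 passenger aircraft limit of 5 kg.
Code DG8 net quantity: (two 15.4 oz packs = 874.72 g) + (two 18.9 oz packs = 1073.52 g) = 1948.24 g.
That is within the Code DG8 passenger aircraft limit of 2.5 kg.
The segregation rule (Code DG3 with Code DG5) does not apply to Code DG3 with Code DG8.
Every hazard code is within its passenger aircraft limit and no segregation rule is violated.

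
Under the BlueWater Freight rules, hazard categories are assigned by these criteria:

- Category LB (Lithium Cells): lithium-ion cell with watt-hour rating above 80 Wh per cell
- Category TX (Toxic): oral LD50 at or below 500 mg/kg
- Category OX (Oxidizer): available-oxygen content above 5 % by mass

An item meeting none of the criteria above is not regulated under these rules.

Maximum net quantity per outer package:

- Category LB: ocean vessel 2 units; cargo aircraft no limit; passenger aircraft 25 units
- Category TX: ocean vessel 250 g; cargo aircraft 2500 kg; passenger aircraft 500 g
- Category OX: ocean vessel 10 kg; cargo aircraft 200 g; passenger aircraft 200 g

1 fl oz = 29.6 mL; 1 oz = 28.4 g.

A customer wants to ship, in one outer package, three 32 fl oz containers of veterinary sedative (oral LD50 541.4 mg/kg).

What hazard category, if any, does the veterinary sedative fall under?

oral LD50 541.4 mg/kg is not below 500 mg/kg, so Category TX does not apply.
No criterion is met, so the item is not regulated.

Not regulated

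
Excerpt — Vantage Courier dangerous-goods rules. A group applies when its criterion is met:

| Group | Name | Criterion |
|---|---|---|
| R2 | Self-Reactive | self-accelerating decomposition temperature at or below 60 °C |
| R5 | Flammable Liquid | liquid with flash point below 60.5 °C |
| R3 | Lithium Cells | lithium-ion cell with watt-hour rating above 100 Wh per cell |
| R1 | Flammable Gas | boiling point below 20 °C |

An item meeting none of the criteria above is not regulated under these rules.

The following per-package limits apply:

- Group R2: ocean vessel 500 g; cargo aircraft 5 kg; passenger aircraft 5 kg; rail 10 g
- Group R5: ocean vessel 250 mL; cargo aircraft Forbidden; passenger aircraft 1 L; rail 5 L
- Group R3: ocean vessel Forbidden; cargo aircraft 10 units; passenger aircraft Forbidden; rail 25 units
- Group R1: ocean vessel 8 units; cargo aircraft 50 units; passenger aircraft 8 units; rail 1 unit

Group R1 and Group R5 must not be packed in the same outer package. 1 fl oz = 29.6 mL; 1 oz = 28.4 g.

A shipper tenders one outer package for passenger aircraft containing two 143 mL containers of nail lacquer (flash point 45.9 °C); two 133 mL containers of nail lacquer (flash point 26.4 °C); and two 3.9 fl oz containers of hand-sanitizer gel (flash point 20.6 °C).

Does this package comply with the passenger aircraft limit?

Flash point 45.9 °C meets the Group R5 criterion (Flammable Liquid), so the nail lacquer is Group R5.
The nail lacquer has flash point 26.4 °C, which is < 60.5 °C, so it is Group R5 (Flammable Liquid).
Flash point 20.6 °C meets the Group R5 criterion (Flammable Liquid), so the hand-sanitizer gel is Group R5.
Total Group R5: (two 143 mL containers = 286 mL) + (two 133 mL containers = 266 mL) + (two 3.9 fl oz containers = 230.88 mL) = 782.88 mL.
782.88 mL ≤ 1 L (passenger aircraft limit, Group R5) — within limit.

Yes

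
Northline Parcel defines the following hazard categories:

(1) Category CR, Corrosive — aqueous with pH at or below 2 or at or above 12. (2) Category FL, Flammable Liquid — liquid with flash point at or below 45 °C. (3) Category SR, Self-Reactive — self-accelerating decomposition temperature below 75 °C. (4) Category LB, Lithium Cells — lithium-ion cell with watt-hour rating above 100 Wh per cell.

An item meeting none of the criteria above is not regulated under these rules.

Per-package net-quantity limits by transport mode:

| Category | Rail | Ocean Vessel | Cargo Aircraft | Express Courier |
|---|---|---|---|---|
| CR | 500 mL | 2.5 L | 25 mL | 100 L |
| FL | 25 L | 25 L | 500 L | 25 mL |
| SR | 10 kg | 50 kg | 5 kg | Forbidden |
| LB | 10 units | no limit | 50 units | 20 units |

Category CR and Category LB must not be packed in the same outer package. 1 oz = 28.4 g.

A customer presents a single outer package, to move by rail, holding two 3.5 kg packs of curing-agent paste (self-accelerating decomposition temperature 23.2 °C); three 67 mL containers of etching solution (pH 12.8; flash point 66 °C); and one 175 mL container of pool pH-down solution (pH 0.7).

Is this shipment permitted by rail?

Yes

Curing-agent paste: self-accelerating decomposition temperature 23.2 °C < 75 °C → Category SR (Self-Reactive).
With pH 12.8 (≥ 12), the etching solution falls in Category CR.
Pool pH-down solution: pH 0.7 ≤ 2 → Category CR (Corrosive).
Category CR net quantity: (three 67 mL containers = 201 mL) + 175 mL = 376 mL.
376 mL is within the rail limit of 500 mL for Category CR.
Category SR quantity: two 3.5 kg packs = 7 kg.
7 kg ≤ 10 kg (rail limit, Category SR) — within limit.
The segregation rule (Category CR with Category LB) does not apply to Category CR with Category SR.
Every hazard category is within its rail limit and no segregation rule is violated.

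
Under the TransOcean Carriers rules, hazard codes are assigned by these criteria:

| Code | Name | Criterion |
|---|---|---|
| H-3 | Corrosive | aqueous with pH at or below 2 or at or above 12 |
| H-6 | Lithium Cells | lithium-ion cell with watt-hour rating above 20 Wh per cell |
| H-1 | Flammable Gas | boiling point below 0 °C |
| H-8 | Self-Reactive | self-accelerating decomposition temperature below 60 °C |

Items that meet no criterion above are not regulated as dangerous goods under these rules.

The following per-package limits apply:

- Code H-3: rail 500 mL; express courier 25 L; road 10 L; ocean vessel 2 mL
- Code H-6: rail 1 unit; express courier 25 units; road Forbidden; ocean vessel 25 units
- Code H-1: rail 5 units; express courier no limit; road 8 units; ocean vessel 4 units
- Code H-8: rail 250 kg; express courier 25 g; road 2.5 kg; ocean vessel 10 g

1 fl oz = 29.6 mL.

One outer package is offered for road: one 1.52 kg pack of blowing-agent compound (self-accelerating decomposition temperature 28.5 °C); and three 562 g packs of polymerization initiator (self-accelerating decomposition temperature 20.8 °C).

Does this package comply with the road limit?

Self-accelerating decomposition temperature 28.5 °C meets the Code H-8 criterion (Self-Reactive), so the blowing-agent compound is Code H-8.
The polymerization initiator has self-accelerating decomposition temperature 20.8 °C, which is < 60 °C, so it is Code H-8 (Self-Reactive).
Total Code H-8: 1.52 kg + (three 562 g packs = 1.686 kg) = 3.206 kg.
That exceeds the Code H-8 road limit of 2.5 kg.

No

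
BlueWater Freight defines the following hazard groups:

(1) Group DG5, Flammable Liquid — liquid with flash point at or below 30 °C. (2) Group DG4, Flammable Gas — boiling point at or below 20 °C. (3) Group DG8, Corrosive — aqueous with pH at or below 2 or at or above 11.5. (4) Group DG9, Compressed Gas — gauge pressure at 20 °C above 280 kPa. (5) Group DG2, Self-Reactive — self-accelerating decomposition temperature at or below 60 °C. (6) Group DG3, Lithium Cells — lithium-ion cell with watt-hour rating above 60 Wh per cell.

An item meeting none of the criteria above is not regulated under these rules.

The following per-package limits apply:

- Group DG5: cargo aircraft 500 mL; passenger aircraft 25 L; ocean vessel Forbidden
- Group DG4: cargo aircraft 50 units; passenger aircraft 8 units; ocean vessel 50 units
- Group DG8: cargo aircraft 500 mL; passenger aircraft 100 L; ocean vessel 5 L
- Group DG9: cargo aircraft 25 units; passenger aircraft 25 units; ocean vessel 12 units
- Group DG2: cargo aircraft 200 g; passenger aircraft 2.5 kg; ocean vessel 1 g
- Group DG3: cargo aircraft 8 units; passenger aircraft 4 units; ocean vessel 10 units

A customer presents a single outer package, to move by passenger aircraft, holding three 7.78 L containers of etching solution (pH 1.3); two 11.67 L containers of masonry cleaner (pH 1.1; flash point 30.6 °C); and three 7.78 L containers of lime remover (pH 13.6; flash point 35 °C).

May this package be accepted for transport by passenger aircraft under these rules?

Yes

Etching solution: pH 1.3 ≤ 2 → Group DG8 (Corrosive).
The masonry cleaner has pH 1.1, which is ≤ 2, so it is Group DG8 (Corrosive).
With pH 13.6 (≥ 11.5), the lime remover falls in Group DG8.
Group DG8 net quantity: (three 7.78 L containers = 23.34 L) + (two 11.67 L containers = 23.34 L) + (three 7.78 L containers = 23.34 L) = 70.02 L.
70.02 L is within the passenger aircraft limit of 100 L for Group DG8.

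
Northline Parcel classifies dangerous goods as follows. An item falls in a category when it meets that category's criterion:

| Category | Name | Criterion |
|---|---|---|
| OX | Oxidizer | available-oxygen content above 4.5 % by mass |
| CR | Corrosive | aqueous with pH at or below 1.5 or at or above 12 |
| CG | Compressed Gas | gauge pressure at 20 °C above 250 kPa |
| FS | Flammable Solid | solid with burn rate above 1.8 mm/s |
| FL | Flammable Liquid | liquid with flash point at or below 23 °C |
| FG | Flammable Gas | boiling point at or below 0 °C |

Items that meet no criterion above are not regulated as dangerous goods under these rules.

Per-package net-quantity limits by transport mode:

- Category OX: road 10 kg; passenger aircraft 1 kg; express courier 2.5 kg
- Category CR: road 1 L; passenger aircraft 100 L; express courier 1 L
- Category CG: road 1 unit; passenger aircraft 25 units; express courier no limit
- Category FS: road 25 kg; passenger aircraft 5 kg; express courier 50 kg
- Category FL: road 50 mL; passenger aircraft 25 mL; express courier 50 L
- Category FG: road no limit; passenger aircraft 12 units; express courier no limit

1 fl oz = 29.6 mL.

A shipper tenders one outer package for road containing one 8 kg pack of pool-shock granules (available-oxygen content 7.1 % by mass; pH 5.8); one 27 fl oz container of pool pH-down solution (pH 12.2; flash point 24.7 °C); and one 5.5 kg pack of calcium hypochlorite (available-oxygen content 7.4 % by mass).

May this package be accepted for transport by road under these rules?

Pool-shock granules: available-oxygen content 7.1 % by mass > 4.5 % by mass → Category OX (Oxidizer).
With pH 12.2 (≥ 12), the pool pH-down solution falls in Category CR.
The calcium hypochlorite has available-oxygen content 7.4 % by mass, which is > 4.5 % by mass, so it is Category OX (Oxidizer).
Total Category OX: 8 kg + 5.5 kg = 13.5 kg.
13.5 kg > 10 kg (road limit, Category OX) — over the limit.
Category CR quantity: one 27 fl oz container = 799.2 mL.
That is within the Category CR road limit of 1 L.

No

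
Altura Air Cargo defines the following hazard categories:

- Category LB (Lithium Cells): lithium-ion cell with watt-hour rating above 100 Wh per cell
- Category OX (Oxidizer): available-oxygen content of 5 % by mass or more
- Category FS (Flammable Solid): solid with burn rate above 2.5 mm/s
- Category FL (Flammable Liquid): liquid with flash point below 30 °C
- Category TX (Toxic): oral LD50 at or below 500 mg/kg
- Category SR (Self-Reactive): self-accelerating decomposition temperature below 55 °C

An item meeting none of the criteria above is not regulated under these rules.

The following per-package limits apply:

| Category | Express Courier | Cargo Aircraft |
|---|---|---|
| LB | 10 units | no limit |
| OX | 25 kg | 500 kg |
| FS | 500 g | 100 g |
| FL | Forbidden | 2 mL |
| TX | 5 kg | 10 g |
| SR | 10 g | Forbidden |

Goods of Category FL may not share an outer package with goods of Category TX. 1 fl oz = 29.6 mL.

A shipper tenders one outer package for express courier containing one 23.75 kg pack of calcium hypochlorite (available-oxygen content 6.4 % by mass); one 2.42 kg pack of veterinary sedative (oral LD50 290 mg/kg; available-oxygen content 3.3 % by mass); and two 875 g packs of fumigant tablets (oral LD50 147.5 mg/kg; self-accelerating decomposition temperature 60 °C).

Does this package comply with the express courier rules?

Available-oxygen content 6.4 % by mass meets the Category OX criterion (Oxidizer), so the calcium hypochlorite is Category OX.
Oral LD50 290 mg/kg meets the Category TX criterion (Toxic), so the veterinary sedative is Category TX.
Fumigant tablets: oral LD50 147.5 mg/kg ≤ 500 mg/kg → Category TX (Toxic).
Category TX net quantity: 2.42 kg + (two 875 g packs = 1.75 kg) = 4.17 kg.
4.17 kg ≤ 5 kg (express courier limit, Category TX) — within limit.
Category OX quantity: 23.75 kg.
23.75 kg is within the express courier limit of 25 kg for Category OX.
The segregation rule (Category FL with Category TX) does not apply to Category TX with Category OX.
Every hazard category is within its express courier limit and no segregation rule is violated.

Yes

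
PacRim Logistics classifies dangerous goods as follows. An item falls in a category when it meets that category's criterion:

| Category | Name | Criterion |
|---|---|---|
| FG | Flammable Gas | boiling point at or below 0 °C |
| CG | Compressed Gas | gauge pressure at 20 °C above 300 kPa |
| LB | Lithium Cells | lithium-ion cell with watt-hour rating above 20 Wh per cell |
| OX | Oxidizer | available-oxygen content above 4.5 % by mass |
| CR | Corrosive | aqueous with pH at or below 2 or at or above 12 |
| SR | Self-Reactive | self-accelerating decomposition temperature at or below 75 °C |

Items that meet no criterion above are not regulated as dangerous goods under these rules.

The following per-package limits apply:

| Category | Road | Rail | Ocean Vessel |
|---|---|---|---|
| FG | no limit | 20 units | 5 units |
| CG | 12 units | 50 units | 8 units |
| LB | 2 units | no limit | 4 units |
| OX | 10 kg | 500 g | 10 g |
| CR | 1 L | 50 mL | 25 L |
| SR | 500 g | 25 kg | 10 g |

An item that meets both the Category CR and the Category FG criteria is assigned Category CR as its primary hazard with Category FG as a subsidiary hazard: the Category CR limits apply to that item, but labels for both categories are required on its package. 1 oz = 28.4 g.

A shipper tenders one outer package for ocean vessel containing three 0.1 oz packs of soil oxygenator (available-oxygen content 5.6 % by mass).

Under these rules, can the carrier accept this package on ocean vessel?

Yes

Soil oxygenator: available-oxygen content 5.6 % by mass > 4.5 % by mass → Category OX (Oxidizer).
Category OX quantity: three 0.1 oz packs = 8.52 g.
That is within the Category OX ocean vessel limit of 10 g.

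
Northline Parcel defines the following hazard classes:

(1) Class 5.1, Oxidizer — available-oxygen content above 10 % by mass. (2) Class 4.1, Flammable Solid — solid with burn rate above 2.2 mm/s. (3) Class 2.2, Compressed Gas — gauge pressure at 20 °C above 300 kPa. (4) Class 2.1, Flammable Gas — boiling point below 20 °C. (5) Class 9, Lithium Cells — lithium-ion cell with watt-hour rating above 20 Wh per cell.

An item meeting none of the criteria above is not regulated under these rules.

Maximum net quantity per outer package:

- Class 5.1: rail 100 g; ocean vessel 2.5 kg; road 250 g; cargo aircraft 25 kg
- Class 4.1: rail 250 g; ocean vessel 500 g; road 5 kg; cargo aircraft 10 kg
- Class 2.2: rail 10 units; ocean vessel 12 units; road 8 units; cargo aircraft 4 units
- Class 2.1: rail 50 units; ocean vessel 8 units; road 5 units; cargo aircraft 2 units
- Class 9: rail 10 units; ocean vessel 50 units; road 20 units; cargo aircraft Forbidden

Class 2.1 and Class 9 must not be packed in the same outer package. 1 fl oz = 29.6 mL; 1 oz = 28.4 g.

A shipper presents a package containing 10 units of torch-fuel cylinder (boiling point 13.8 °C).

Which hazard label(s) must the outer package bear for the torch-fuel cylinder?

With boiling point 13.8 °C (< 20 °C), the torch-fuel cylinder falls in Class 2.1.
Only the Class 2.1 label is required.

Class 2.1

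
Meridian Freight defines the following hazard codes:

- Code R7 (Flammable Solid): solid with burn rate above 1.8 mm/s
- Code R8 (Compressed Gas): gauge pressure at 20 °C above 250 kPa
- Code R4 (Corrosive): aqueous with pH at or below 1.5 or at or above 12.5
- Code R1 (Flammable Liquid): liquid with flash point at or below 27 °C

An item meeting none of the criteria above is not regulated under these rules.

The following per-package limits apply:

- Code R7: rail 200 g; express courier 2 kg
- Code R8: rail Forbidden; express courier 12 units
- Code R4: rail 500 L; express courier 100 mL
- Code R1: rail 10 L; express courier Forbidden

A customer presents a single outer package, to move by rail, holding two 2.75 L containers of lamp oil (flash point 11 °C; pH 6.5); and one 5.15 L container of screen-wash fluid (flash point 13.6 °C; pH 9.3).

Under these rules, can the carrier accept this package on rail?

Lamp oil: flash point 11 °C ≤ 27 °C → Code R1 (Flammable Liquid).
With flash point 13.6 °C (≤ 27 °C), the screen-wash fluid falls in Code R1.
Code R1 net quantity: (two 2.75 L containers = 5.5 L) + 5.15 L = 10.65 L.
10.65 L > 10 L (rail limit, Code R1) — over the limit.

No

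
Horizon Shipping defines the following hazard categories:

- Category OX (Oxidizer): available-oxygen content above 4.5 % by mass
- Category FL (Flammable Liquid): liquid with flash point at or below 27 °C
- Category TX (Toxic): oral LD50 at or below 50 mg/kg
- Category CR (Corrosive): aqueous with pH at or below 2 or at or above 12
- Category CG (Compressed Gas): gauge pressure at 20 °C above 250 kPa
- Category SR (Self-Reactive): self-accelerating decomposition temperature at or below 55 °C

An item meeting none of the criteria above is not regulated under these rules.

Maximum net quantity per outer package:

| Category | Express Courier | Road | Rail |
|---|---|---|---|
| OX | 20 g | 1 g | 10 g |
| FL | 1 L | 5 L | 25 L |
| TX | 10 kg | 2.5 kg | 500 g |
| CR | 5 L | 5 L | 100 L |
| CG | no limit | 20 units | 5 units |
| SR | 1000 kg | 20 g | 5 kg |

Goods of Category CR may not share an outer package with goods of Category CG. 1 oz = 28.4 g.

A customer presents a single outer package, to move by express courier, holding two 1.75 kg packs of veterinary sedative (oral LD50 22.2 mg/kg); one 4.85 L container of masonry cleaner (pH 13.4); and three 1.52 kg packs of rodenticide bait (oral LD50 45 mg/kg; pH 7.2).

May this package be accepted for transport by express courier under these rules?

Yes

Veterinary sedative: oral LD50 22.2 mg/kg ≤ 50 mg/kg → Category TX (Toxic).
The masonry cleaner has pH 13.4, which is ≥ 12, so it is Category CR (Corrosive).
Rodenticide bait: oral LD50 45 mg/kg ≤ 50 mg/kg → Category TX (Toxic).
Category CR quantity: 4.85 L.
That is within the Category CR express courier limit of 5 L.
Category TX net quantity: (two 1.75 kg packs = 3.5 kg) + (three 1.52 kg packs = 4.56 kg) = 8.06 kg.
8.06 kg ≤ 10 kg (express courier limit, Category TX) — within limit.
The segregation rule (Category CR with Category CG) does not apply to Category CR with Category TX.
Every hazard category is within its express courier limit and no segregation rule is violated.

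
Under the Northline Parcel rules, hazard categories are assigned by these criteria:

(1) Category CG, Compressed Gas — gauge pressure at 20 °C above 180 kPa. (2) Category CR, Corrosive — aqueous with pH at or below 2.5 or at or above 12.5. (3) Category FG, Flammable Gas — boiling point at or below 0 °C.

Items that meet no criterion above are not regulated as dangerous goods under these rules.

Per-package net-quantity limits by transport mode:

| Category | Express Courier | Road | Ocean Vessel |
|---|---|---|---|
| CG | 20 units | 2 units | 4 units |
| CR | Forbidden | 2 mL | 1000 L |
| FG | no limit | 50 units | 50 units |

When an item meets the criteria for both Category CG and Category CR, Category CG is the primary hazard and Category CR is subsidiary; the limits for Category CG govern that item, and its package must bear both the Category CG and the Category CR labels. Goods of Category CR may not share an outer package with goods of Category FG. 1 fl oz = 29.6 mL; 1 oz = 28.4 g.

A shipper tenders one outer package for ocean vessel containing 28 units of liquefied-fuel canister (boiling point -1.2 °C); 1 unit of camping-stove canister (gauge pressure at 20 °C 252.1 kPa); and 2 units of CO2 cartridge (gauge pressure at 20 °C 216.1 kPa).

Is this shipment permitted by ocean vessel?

Yes

Liquefied-fuel canister: boiling point -1.2 °C ≤ 0 °C → Category FG (Flammable Gas).
With gauge pressure at 20 °C 252.1 kPa (> 180 kPa), the camping-stove canister falls in Category CG.
With gauge pressure at 20 °C 216.1 kPa (> 180 kPa), the CO2 cartridge falls in Category CG.
Category CG net quantity: 1 unit + 2 units = 3 units.
3 units ≤ 4 units (ocean vessel limit, Category CG) — within limit.
Category FG quantity: 28 units.
28 units ≤ 50 units (ocean vessel limit, Category FG) — within limit.
The segregation rule (Category CR with Category FG) does not apply to Category CG with Category FG.
Every hazard category is within its ocean vessel limit and no segregation rule is violated.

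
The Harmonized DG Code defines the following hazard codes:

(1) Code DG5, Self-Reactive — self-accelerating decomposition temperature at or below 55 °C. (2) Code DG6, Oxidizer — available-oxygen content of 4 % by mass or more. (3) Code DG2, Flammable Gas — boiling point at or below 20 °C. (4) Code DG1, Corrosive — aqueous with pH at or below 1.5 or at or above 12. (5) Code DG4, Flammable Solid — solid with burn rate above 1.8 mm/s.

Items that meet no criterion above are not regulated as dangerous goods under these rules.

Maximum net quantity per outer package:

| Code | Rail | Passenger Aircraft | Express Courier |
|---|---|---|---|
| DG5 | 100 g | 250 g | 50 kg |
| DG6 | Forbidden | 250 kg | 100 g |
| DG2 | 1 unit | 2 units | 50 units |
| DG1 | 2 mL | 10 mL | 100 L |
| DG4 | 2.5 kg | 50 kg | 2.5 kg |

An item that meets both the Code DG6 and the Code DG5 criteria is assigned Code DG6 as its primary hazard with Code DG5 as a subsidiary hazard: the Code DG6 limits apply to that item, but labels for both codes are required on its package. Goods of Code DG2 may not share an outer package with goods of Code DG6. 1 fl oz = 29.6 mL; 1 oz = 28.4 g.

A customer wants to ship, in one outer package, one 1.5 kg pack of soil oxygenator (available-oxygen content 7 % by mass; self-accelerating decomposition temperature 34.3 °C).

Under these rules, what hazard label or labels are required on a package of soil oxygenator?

Available-oxygen content 7 % by mass meets the Code DG6 criterion (Oxidizer), so the soil oxygenator is Code DG6.
Self-accelerating decomposition temperature 34.3 °C meets the Code DG5 criterion (Self-Reactive), so the soil oxygenator is Code DG5.
By the precedence rule Code DG6 is primary and Code DG5 is subsidiary, and that rule requires both labels on the package.

Code DG5 and DG6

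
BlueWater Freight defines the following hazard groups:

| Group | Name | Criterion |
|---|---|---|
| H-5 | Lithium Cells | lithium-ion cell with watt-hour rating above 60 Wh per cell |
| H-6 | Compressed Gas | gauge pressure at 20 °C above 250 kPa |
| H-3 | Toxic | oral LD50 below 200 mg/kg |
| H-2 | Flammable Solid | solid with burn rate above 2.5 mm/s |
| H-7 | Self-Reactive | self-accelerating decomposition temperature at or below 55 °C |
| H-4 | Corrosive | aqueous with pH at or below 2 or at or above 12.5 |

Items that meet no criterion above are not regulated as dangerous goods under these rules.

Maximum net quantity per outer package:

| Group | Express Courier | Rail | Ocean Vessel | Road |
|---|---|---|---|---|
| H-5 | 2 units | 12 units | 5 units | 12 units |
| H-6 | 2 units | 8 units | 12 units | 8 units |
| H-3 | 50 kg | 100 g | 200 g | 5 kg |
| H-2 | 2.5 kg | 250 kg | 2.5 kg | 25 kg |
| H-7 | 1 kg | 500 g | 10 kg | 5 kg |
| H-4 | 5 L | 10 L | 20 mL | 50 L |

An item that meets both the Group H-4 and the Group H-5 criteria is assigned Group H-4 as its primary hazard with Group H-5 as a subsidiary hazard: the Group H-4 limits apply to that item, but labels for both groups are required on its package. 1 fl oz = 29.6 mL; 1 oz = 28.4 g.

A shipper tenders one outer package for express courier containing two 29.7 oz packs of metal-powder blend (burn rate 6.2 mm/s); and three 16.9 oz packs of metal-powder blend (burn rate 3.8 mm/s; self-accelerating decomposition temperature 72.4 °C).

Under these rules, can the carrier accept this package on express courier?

No

Metal-powder blend: burn rate 6.2 mm/s > 2.5 mm/s → Group H-2 (Flammable Solid).
With burn rate 3.8 mm/s (> 2.5 mm/s), the metal-powder blend falls in Group H-2.
Total Group H-2: (two 29.7 oz packs = 1686.96 g) + (three 16.9 oz packs = 1439.88 g) = 3126.84 g.
3126.84 g exceeds the express courier limit of 2.5 kg for Group H-2.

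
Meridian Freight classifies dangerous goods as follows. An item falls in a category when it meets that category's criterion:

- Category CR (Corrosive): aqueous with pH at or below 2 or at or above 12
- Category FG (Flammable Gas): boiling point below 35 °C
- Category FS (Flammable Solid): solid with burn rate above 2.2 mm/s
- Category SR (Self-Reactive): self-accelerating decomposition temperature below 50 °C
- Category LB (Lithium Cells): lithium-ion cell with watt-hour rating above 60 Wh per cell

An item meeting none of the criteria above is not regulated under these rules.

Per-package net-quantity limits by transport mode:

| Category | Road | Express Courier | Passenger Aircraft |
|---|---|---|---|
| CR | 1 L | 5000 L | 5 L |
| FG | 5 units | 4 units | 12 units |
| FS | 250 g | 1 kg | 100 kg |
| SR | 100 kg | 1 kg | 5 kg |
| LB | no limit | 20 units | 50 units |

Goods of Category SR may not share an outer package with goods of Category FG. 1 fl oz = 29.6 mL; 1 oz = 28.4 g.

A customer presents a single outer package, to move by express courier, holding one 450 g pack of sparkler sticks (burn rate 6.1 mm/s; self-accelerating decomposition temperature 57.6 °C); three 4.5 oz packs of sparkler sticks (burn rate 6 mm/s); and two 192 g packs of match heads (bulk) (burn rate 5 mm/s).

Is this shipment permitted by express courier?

No

The sparkler sticks have burn rate 6.1 mm/s, which is > 2.2 mm/s, so they are Category FS (Flammable Solid).
With burn rate 6 mm/s (> 2.2 mm/s), the sparkler sticks fall in Category FS.
Burn rate 5 mm/s meets the Category FS criterion (Flammable Solid), so the match heads (bulk) are Category FS.
Total Category FS: 450 g + (three 4.5 oz packs = 383.4 g) + (two 192 g packs = 384 g) = 1217.4 g.
That exceeds the Category FS express courier limit of 1 kg.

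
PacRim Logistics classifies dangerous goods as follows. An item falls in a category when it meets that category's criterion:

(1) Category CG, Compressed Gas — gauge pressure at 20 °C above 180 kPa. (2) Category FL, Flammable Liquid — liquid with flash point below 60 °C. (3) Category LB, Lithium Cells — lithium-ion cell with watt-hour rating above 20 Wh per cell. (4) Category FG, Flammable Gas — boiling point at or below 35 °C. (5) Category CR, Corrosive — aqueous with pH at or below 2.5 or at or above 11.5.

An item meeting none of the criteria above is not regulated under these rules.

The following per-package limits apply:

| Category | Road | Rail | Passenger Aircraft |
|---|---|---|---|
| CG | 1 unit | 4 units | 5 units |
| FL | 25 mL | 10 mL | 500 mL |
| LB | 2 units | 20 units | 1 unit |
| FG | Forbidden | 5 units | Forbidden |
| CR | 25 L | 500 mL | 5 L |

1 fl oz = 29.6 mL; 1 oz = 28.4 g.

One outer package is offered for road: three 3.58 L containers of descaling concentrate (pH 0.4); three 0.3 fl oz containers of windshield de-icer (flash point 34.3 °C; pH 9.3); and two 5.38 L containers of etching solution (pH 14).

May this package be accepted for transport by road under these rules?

No

pH 0.4 meets the Category CR criterion (Corrosive), so the descaling concentrate is Category CR.
Flash point 34.3 °C meets the Category FL criterion (Flammable Liquid), so the windshield de-icer is Category FL.
Etching solution: pH 14 ≥ 11.5 → Category CR (Corrosive).
Category CR net quantity: (three 3.58 L containers = 10.74 L) + (two 5.38 L containers = 10.76 L) = 21.5 L.
21.5 L is within the road limit of 25 L for Category CR.
Category FL quantity: three 0.3 fl oz containers = 26.64 mL.
26.64 mL exceeds the road limit of 25 mL for Category FL.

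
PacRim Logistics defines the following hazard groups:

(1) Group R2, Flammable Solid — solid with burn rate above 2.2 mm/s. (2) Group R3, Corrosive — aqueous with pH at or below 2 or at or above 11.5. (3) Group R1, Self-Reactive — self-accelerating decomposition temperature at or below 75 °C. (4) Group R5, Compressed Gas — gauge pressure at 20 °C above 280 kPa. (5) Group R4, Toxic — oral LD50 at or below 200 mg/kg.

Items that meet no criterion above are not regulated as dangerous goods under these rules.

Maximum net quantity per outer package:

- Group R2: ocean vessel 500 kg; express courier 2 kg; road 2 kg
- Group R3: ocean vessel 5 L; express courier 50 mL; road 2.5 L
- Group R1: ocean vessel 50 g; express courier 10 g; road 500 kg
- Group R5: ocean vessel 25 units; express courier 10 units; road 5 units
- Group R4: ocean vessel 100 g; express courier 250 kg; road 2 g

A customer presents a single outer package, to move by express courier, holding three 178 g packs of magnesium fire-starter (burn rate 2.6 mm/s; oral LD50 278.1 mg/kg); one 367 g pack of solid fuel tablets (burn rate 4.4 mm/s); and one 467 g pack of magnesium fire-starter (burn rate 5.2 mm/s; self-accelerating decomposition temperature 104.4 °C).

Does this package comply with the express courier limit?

With burn rate 2.6 mm/s (> 2.2 mm/s), the magnesium fire-starter falls in Group R2.
With burn rate 4.4 mm/s (> 2.2 mm/s), the solid fuel tablets fall in Group R2.
With burn rate 5.2 mm/s (> 2.2 mm/s), the magnesium fire-starter falls in Group R2.
Total Group R2: (three 178 g packs = 534 g) + 367 g + 467 g = 1.368 kg.
1.368 kg ≤ 2 kg (express courier limit, Group R2) — within limit.

Yes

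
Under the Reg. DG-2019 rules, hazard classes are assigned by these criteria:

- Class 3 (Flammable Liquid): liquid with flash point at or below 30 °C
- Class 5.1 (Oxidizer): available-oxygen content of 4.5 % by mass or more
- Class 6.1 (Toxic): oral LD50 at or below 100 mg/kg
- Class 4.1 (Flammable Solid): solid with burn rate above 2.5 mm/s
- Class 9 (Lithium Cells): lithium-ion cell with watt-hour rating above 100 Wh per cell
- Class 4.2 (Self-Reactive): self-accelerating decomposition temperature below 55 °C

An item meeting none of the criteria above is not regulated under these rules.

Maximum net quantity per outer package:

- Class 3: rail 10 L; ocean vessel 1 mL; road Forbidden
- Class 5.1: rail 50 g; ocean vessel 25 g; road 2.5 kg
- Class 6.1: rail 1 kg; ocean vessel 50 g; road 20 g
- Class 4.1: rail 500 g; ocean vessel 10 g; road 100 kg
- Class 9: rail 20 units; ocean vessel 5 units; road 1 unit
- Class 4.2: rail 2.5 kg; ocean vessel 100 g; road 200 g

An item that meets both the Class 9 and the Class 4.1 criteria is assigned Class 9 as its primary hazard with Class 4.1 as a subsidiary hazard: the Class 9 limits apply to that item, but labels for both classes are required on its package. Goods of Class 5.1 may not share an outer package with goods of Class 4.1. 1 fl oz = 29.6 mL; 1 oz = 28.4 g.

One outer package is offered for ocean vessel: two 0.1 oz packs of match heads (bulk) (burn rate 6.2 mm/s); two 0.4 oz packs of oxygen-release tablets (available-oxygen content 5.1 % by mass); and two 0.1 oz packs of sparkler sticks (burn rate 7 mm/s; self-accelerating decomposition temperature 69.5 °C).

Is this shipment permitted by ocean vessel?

No

The match heads (bulk) have burn rate 6.2 mm/s, which is > 2.5 mm/s, so they are Class 4.1 (Flammable Solid).
Oxygen-release tablets: available-oxygen content 5.1 % by mass ≥ 4.5 % by mass → Class 5.1 (Oxidizer).
Sparkler sticks: burn rate 7 mm/s > 2.5 mm/s → Class 4.1 (Flammable Solid).
Class 5.1 quantity: two 0.4 oz packs = 22.72 g.
22.72 g is within the ocean vessel limit of 25 g for Class 5.1.
Total Class 4.1: (two 0.1 oz packs = 5.68 g) + (two 0.1 oz packs = 5.68 g) = 11.36 g.
That exceeds the Class 4.1 ocean vessel limit of 10 g.
Class 5.1 and Class 4.1 may not share an outer package.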